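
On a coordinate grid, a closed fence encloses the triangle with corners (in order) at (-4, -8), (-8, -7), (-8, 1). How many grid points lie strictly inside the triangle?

12

Using the shoelace formula, 2A = |[(-4)·(-7) − (-8)·(-8)] + [(-8)·1 − (-8)·(-7)] + [(-8)·(-8) − (-4)·1]| = 32, so the area is 16.
Along each edge there are gcd(|Δx|,|Δy|)+1 lattice points, so counting each shared vertex once the boundary has gcd(4,1) + gcd(0,8) + gcd(4,9) = 1+8+1 = 10.
Pick's theorem gives I = A − B/2 + 1 = 16 − 10/2 + 1 = 12.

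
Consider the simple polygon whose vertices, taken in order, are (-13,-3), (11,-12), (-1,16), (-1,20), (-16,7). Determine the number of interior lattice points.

395

Using the shoelace formula, 2A = |[(-13)·(-12) − 11·(-3)] + [11·16 − (-1)·(-12)] + [(-1)·20 − (-1)·16] + [(-1)·7 − (-16)·20] + [(-16)·(-3) − (-13)·7]| = 801, so the area is 400.5.
Summing gcd(|Δx|,|Δy|) over the edges gives the boundary count: gcd(24,9) + gcd(12,28) + gcd(0,4) + gcd(15,13) + gcd(3,10) = 3+4+4+1+1 = 13.
By Pick's theorem A = I + B/2 − 1, so I = 400.5 − 13/2 + 1 = 395.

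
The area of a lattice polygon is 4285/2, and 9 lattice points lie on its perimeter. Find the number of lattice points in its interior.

2139

From Pick's theorem, I = A − B/2 + 1 = 4285/2 − 9/2 + 1 = 2139.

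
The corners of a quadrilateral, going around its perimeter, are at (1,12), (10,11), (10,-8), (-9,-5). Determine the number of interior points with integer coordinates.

By the shoelace formula, twice the signed area is |[1·11 − 10·12] + [10·(-8) − 10·11] + [10·(-5) − (-9)·(-8)] + [(-9)·12 − 1·(-5)]| = 524, so the area is 262.
Summing gcd(|Δx|,|Δy|) over the edges gives the boundary count: gcd(9,1) + gcd(0,19) + gcd(19,3) + gcd(10,17) = 1+19+1+1 = 22.
Pick's theorem gives I = A − B/2 + 1 = 262 − 22/2 + 1 = 252.

252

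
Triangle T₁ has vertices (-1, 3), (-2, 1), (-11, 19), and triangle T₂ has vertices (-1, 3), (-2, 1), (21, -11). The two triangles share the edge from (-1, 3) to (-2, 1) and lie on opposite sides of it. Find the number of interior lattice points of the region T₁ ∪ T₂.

41

The union is the simple quadrilateral with vertices (-1, 3), (-11, 19), (-2, 1), (21, -11) in order.
By the shoelace formula, twice the signed area is |((-1)·19 − (-11)·3) + ((-11)·1 − (-2)·19) + ((-2)·(-11) − 21·1) + (21·3 − (-1)·(-11))| = 94, so the area is 47.
The number of boundary lattice points is Σ gcd(|Δx|,|Δy|) = gcd(10,16) + gcd(9,18) + gcd(23,12) + gcd(22,14) = 2+9+1+2 = 14.
By Pick's theorem I = A − B/2 + 1 = 47 − 14/2 + 1 = 41.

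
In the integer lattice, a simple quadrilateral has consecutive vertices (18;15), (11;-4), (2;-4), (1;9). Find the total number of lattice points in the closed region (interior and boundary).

206

By the shoelace formula, twice the signed area is |[18·(-4) − 11·15] + [11·(-4) − 2·(-4)] + [2·9 − 1·(-4)] + [1·15 − 18·9]| = 398, so the area is 199.
Summing gcd(|Δx|,|Δy|) over the edges gives the boundary count: gcd(7,19) + gcd(9,0) + gcd(1,13) + gcd(17,6) = 1+9+1+1 = 12.
Pick's theorem gives I = A − B/2 + 1 = 199 − 12/2 + 1 = 194, so the closed region contains I + B = 194 + 12 = 206 lattice points.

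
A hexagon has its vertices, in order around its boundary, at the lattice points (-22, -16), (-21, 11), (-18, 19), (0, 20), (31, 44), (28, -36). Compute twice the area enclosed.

5347

The shoelace formula gives twice the area as |((-22)·11 − (-21)·(-16)) + ((-21)·19 − (-18)·11) + ((-18)·20 − 0·19) + (0·44 − 31·20) + (31·(-36) − 28·44) + (28·(-16) − (-22)·(-36))| = 5347, so the area is 2673.5.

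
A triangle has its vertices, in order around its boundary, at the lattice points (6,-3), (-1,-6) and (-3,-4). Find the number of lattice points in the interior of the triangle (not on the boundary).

9

Using the shoelace formula, 2A = |(6·(-6) − (-1)·(-3)) + ((-1)·(-4) − (-3)·(-6)) + ((-3)·(-3) − 6·(-4))| = 20, so the area is 10.
The number of boundary lattice points is Σ gcd(|Δx|,|Δy|) = gcd(7,3) + gcd(2,2) + gcd(9,1) = 1+2+1 = 4.
Pick's theorem gives I = A − B/2 + 1 = 10 − 4/2 + 1 = 9.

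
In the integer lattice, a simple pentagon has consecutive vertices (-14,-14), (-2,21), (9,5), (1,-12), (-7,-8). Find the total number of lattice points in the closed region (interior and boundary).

375

The shoelace formula gives twice the area as |[(-14)·21 − (-2)·(-14)] + [(-2)·5 − 9·21] + [9·(-12) − 1·5] + [1·(-8) − (-7)·(-12)] + [(-7)·(-14) − (-14)·(-8)]| = 740, so the area is 370.
Summing gcd(|Δx|,|Δy|) over the edges gives the boundary count: gcd(12,35) + gcd(11,16) + gcd(8,17) + gcd(8,4) + gcd(7,6) = 1+1+1+4+1 = 8.
Pick's theorem gives I = A − B/2 + 1 = 370 − 8/2 + 1 = 367, so the closed region contains I + B = 367 + 8 = 375 lattice points.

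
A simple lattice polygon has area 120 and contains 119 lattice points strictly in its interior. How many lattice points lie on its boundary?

Pick's theorem gives A = I + B/2 − 1, so B = 2(A − I + 1) = 2(120 − 119 + 1) = 4.

4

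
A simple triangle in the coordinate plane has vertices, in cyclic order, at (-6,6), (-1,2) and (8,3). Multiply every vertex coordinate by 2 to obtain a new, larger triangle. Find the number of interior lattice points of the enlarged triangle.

80

The shoelace formula gives twice the area as |((-6)·2 − (-1)·6) + ((-1)·3 − 8·2) + (8·6 − (-6)·3)| = 41, so the area is 20.5.
Summing gcd(|Δx|,|Δy|) over the edges gives the boundary count: gcd(5,4) + gcd(9,1) + gcd(14,3) = 1+1+1 = 3.
Scaling by 2 multiplies the area by 2² = 4 (so the new area is 82) and multiplies the boundary lattice-point count by 2, giving 6.
By Pick's theorem, the interior count of the dilated polygon is 82 − 6/2 + 1 = 80.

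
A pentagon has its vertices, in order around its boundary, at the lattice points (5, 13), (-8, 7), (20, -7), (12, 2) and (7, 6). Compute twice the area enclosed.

298

By the shoelace formula, twice the signed area is |[5·7 − (-8)·13] + [(-8)·(-7) − 20·7] + [20·2 − 12·(-7)] + [12·6 − 7·2] + [7·13 − 5·6]| = 298, so the area is 149.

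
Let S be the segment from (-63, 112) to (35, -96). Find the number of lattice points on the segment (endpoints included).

The number of lattice points on a segment between lattice points is gcd(|Δx|,|Δy|) + 1 = gcd(98,208) + 1 = 2 + 1 = 3.

3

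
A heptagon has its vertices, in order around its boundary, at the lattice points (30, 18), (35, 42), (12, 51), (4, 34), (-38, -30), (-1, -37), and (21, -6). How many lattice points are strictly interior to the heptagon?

2998

By the shoelace formula, twice the signed area is |(30·42 − 35·18) + (35·51 − 12·42) + (12·34 − 4·51) + (4·(-30) − (-38)·34) + ((-38)·(-37) − (-1)·(-30)) + ((-1)·(-6) − 21·(-37)) + (21·18 − 30·(-6))| = 6004, so the area is 3002.
Summing gcd(|Δx|,|Δy|) over the edges gives the boundary count: gcd(5,24) + gcd(23,9) + gcd(8,17) + gcd(42,64) + gcd(37,7) + gcd(22,31) + gcd(9,24) = 1+1+1+2+1+1+3 = 10.
Pick's theorem gives I = A − B/2 + 1 = 3002 − 10/2 + 1 = 2998.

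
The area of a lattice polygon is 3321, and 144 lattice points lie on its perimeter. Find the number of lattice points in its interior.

3250

Pick's theorem A = I + B/2 − 1 rearranges to I = A − B/2 + 1 = 3321 − 144/2 + 1 = 3250.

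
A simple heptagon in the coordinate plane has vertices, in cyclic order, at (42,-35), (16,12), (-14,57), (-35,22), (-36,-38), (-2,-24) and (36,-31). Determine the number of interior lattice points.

The shoelace formula gives twice the area as |[42·12 − 16·(-35)] + [16·57 − (-14)·12] + [(-14)·22 − (-35)·57] + [(-35)·(-38) − (-36)·22] + [(-36)·(-24) − (-2)·(-38)] + [(-2)·(-31) − 36·(-24)] + [36·(-35) − 42·(-31)]| = 7709, so the area is 7709/2.
Summing gcd(|Δx|,|Δy|) over the edges gives the boundary count: gcd(26,47) + gcd(30,45) + gcd(21,35) + gcd(1,60) + gcd(34,14) + gcd(38,7) + gcd(6,4) = 1+15+7+1+2+1+2 = 29.
By Pick's theorem A = I + B/2 − 1, so I = 7709/2 − 29/2 + 1 = 3841.

3841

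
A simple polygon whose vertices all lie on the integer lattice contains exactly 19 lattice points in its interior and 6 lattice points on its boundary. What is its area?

21

Pick's theorem states A = I + B/2 − 1, so A = 19 + 6/2 − 1 = 21.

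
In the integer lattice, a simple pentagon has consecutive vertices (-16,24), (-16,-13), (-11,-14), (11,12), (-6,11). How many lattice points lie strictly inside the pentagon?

Using the shoelace formula, 2A = |[(-16)·(-13) − (-16)·24] + [(-16)·(-14) − (-11)·(-13)] + [(-11)·12 − 11·(-14)] + [11·11 − (-6)·12] + [(-6)·24 − (-16)·11]| = 920, so the area is 460.
Summing gcd(|Δx|,|Δy|) over the edges gives the boundary count: gcd(0,37) + gcd(5,1) + gcd(22,26) + gcd(17,1) + gcd(10,13) = 37+1+2+1+1 = 42.
Pick's theorem gives I = A − B/2 + 1 = 460 − 42/2 + 1 = 440.

440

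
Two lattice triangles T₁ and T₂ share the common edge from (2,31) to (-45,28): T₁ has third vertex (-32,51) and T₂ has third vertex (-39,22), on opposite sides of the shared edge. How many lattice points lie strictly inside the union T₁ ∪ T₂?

The union is the simple quadrilateral with vertices (2,31), (-32,51), (-45,28), (-39,22) in order.
Using the shoelace formula, 2A = |[2·51 − (-32)·31] + [(-32)·28 − (-45)·51] + [(-45)·22 − (-39)·28] + [(-39)·31 − 2·22]| = 1342, so the area is 671.
Summing gcd(|Δx|,|Δy|) over the edges gives the boundary count: gcd(34,20) + gcd(13,23) + gcd(6,6) + gcd(41,9) = 2+1+6+1 = 10.
By Pick's theorem I = A − B/2 + 1 = 671 − 10/2 + 1 = 667.

667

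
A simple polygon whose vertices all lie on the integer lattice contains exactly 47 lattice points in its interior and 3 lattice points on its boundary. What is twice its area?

By Pick's theorem, A = I + B/2 − 1 = 47 + 3/2 − 1 = 95/2.
Hence 2A = 95.

95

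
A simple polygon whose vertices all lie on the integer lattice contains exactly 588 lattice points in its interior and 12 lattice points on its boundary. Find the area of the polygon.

By Pick's theorem, A = I + B/2 − 1 = 588 + 12/2 − 1 = 593.

593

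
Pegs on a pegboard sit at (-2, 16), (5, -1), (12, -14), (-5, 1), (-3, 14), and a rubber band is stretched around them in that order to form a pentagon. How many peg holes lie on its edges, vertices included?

The number of boundary lattice points is Σ gcd(|Δx|,|Δy|) = gcd(7,17) + gcd(7,13) + gcd(17,15) + gcd(2,13) + gcd(1,2) = 1+1+1+1+1 = 5.

5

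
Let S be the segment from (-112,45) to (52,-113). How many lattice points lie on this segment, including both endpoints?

The number of lattice points on a segment between lattice points is gcd(|Δx|,|Δy|) + 1 = gcd(164,158) + 1 = 2 + 1 = 3.

3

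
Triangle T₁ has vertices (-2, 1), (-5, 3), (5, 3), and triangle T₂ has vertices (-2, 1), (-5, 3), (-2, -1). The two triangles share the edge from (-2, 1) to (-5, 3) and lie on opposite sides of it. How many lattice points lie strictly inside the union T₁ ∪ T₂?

The union is the simple quadrilateral with vertices (-2, 1), (5, 3), (-5, 3), (-2, -1) in order.
Using the shoelace formula, 2A = |((-2)·3 − 5·1) + (5·3 − (-5)·3) + ((-5)·(-1) − (-2)·3) + ((-2)·1 − (-2)·(-1))| = 26, so the area is 13.
The number of boundary lattice points is Σ gcd(|Δx|,|Δy|) = gcd(7,2) + gcd(10,0) + gcd(3,4) + gcd(0,2) = 1+10+1+2 = 14.
By Pick's theorem I = A − B/2 + 1 = 13 − 14/2 + 1 = 7.

7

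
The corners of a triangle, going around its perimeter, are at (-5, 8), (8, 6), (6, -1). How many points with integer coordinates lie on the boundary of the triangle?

The number of boundary lattice points is Σ gcd(|Δx|,|Δy|) = gcd(13,2) + gcd(2,7) + gcd(11,9) = 1+1+1 = 3.

3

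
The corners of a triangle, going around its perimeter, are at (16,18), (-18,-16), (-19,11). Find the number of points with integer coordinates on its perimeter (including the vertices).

42

Along each edge there are gcd(|Δx|,|Δy|)+1 lattice points, so counting each shared vertex once the boundary has gcd(34,34) + gcd(1,27) + gcd(35,7) = 34+1+7 = 42.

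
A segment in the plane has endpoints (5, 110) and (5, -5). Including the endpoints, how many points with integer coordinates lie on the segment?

116

The number of lattice points on a segment between lattice points is gcd(|Δx|,|Δy|) + 1 = gcd(0,115) + 1 = 115 + 1 = 116.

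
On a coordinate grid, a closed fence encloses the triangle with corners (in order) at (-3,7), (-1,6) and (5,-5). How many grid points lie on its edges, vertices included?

The number of boundary lattice points is Σ gcd(|Δx|,|Δy|) = gcd(2,1) + gcd(6,11) + gcd(8,12) = 1+1+4 = 6.

6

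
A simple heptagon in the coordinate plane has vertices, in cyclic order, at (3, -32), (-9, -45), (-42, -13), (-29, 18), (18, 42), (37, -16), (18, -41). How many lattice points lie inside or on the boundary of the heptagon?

4203

Using the shoelace formula, 2A = |[3·(-45) − (-9)·(-32)] + [(-9)·(-13) − (-42)·(-45)] + [(-42)·18 − (-29)·(-13)] + [(-29)·42 − 18·18] + [18·(-16) − 37·42] + [37·(-41) − 18·(-16)] + [18·(-32) − 3·(-41)]| = 8395, so the area is 8395/2.
The number of boundary lattice points is Σ gcd(|Δx|,|Δy|) = gcd(12,13) + gcd(33,32) + gcd(13,31) + gcd(47,24) + gcd(19,58) + gcd(19,25) + gcd(15,9) = 1+1+1+1+1+1+3 = 9.
Pick's theorem gives I = A − B/2 + 1 = 8395/2 − 9/2 + 1 = 4194, so the closed region contains I + B = 4194 + 9 = 4203 lattice points.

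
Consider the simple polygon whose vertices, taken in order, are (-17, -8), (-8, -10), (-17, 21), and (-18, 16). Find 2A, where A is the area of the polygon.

Using the shoelace formula, 2A = |[(-17)·(-10) − (-8)·(-8)] + [(-8)·21 − (-17)·(-10)] + [(-17)·16 − (-18)·21] + [(-18)·(-8) − (-17)·16]| = 290, so the area is 145.

290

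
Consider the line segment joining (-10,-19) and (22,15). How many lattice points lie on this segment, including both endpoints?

3

The number of lattice points on a segment between lattice points is gcd(|Δx|,|Δy|) + 1 = gcd(32,34) + 1 = 2 + 1 = 3.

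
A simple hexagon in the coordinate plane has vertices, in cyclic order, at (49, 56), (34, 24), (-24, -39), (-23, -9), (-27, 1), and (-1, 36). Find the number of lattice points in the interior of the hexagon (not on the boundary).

By the shoelace formula, twice the signed area is |[49·24 − 34·56] + [34·(-39) − (-24)·24] + [(-24)·(-9) − (-23)·(-39)] + [(-23)·1 − (-27)·(-9)] + [(-27)·36 − (-1)·1] + [(-1)·56 − 49·36]| = 5216, so the area is 2608.
Summing gcd(|Δx|,|Δy|) over the edges gives the boundary count: gcd(15,32) + gcd(58,63) + gcd(1,30) + gcd(4,10) + gcd(26,35) + gcd(50,20) = 1+1+1+2+1+10 = 16.
Pick's theorem gives I = A − B/2 + 1 = 2608 − 16/2 + 1 = 2601.

2601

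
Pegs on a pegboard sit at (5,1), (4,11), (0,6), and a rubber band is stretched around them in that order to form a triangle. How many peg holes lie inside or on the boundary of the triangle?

The shoelace formula gives twice the area as |[5·11 − 4·1] + [4·6 − 0·11] + [0·1 − 5·6]| = 45, so the area is 45/2.
The number of boundary lattice points is Σ gcd(|Δx|,|Δy|) = gcd(1,10) + gcd(4,5) + gcd(5,5) = 1+1+5 = 7.
Pick's theorem gives I = A − B/2 + 1 = 45/2 − 7/2 + 1 = 20, so the closed region contains I + B = 20 + 7 = 27 lattice points.

27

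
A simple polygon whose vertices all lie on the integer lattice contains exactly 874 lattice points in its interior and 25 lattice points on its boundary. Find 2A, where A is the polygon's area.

Pick's theorem states A = I + B/2 − 1, so A = 874 + 25/2 − 1 = 1771/2.
Hence 2A = 1771.

1771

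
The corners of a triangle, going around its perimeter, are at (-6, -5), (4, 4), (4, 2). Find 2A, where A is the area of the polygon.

By the shoelace formula, twice the signed area is |[(-6)·4 − 4·(-5)] + [4·2 − 4·4] + [4·(-5) − (-6)·2]| = 20, so the area is 10.

20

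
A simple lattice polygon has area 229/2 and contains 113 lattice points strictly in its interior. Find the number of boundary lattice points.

Pick's theorem gives A = I + B/2 − 1, so B = 2(A − I + 1) = 2(229/2 − 113 + 1) = 5.

5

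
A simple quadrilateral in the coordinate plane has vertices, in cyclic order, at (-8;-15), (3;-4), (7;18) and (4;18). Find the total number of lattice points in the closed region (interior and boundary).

Using the shoelace formula, 2A = |[(-8)·(-4) − 3·(-15)] + [3·18 − 7·(-4)] + [7·18 − 4·18] + [4·(-15) − (-8)·18]| = 297, so the area is 297/2.
Along each edge there are gcd(|Δx|,|Δy|)+1 lattice points, so counting each shared vertex once the boundary has gcd(11,11) + gcd(4,22) + gcd(3,0) + gcd(12,33) = 11+2+3+3 = 19.
Pick's theorem gives I = A − B/2 + 1 = 297/2 − 19/2 + 1 = 140, so the closed region contains I + B = 140 + 19 = 159 lattice points.

159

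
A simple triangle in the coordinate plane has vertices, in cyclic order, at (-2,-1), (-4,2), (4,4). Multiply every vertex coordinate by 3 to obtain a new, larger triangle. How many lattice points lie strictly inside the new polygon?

121

The shoelace formula gives twice the area as |((-2)·2 − (-4)·(-1)) + ((-4)·4 − 4·2) + (4·(-1) − (-2)·4)| = 28, so the area is 14.
Along each edge there are gcd(|Δx|,|Δy|)+1 lattice points, so counting each shared vertex once the boundary has gcd(2,3) + gcd(8,2) + gcd(6,5) = 1+2+1 = 4.
Scaling by 3 multiplies the area by 3² = 9 (so the new area is 126) and multiplies the boundary lattice-point count by 3, giving 12.
By Pick's theorem, the interior count of the dilated polygon is 126 − 12/2 + 1 = 121.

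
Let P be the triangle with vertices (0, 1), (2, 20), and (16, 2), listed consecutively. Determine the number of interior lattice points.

150

The shoelace formula gives twice the area as |(0·20 − 2·1) + (2·2 − 16·20) + (16·1 − 0·2)| = 302, so the area is 151.
Summing gcd(|Δx|,|Δy|) over the edges gives the boundary count: gcd(2,19) + gcd(14,18) + gcd(16,1) = 1+2+1 = 4.
By Pick's theorem A = I + B/2 − 1, so I = 151 − 4/2 + 1 = 150.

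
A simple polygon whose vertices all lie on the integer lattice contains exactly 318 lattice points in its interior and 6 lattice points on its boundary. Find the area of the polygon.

Pick's theorem states A = I + B/2 − 1, so A = 318 + 6/2 − 1 = 320.

320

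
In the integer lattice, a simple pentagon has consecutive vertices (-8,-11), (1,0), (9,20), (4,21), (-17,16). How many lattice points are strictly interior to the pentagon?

431

Using the shoelace formula, 2A = |[(-8)·0 − 1·(-11)] + [1·20 − 9·0] + [9·21 − 4·20] + [4·16 − (-17)·21] + [(-17)·(-11) − (-8)·16]| = 876, so the area is 438.
The number of boundary lattice points is Σ gcd(|Δx|,|Δy|) = gcd(9,11) + gcd(8,20) + gcd(5,1) + gcd(21,5) + gcd(9,27) = 1+4+1+1+9 = 16.
Pick's theorem gives I = A − B/2 + 1 = 438 − 16/2 + 1 = 431.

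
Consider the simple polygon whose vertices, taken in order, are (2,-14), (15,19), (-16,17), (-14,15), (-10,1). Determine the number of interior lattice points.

The shoelace formula gives twice the area as |(2·19 − 15·(-14)) + (15·17 − (-16)·19) + ((-16)·15 − (-14)·17) + ((-14)·1 − (-10)·15) + ((-10)·(-14) − 2·1)| = 1079, so the area is 539.5.
The number of boundary lattice points is Σ gcd(|Δx|,|Δy|) = gcd(13,33) + gcd(31,2) + gcd(2,2) + gcd(4,14) + gcd(12,15) = 1+1+2+2+3 = 9.
Pick's theorem gives I = A − B/2 + 1 = 539.5 − 9/2 + 1 = 536.

536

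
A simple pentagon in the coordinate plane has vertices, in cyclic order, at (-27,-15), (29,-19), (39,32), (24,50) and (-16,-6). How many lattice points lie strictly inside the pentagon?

2259

The shoelace formula gives twice the area as |[(-27)·(-19) − 29·(-15)] + [29·32 − 39·(-19)] + [39·50 − 24·32] + [24·(-6) − (-16)·50] + [(-16)·(-15) − (-27)·(-6)]| = 4533, so the area is 4533/2.
Summing gcd(|Δx|,|Δy|) over the edges gives the boundary count: gcd(56,4) + gcd(10,51) + gcd(15,18) + gcd(40,56) + gcd(11,9) = 4+1+3+8+1 = 17.
Pick's theorem gives I = A − B/2 + 1 = 4533/2 − 17/2 + 1 = 2259.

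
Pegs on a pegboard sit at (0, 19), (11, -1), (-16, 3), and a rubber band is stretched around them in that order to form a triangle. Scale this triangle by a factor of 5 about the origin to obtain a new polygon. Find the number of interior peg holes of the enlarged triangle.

6156

By the shoelace formula, twice the signed area is |(0·(-1) − 11·19) + (11·3 − (-16)·(-1)) + ((-16)·19 − 0·3)| = 496, so the area is 248.
Along each edge there are gcd(|Δx|,|Δy|)+1 lattice points, so counting each shared vertex once the boundary has gcd(11,20) + gcd(27,4) + gcd(16,16) = 1+1+16 = 18.
Scaling by 5 multiplies the area by 5² = 25 (so the new area is 6200) and multiplies the boundary lattice-point count by 5, giving 90.
By Pick's theorem, the interior count of the dilated polygon is 6200 − 90/2 + 1 = 6156.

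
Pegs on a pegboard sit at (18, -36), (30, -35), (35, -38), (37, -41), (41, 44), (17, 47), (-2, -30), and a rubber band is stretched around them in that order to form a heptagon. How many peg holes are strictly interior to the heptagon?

By the shoelace formula, twice the signed area is |(18·(-35) − 30·(-36)) + (30·(-38) − 35·(-35)) + (35·(-41) − 37·(-38)) + (37·44 − 41·(-41)) + (41·47 − 17·44) + (17·(-30) − (-2)·47) + ((-2)·(-36) − 18·(-30))| = 5190, so the area is 2595.
Along each edge there are gcd(|Δx|,|Δy|)+1 lattice points, so counting each shared vertex once the boundary has gcd(12,1) + gcd(5,3) + gcd(2,3) + gcd(4,85) + gcd(24,3) + gcd(19,77) + gcd(20,6) = 1+1+1+1+3+1+2 = 10.
Pick's theorem gives I = A − B/2 + 1 = 2595 − 10/2 + 1 = 2591.

2591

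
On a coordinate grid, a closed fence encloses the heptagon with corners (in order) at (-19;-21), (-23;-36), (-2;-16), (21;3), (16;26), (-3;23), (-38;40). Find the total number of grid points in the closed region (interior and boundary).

By the shoelace formula, twice the signed area is |[(-19)·(-36) − (-23)·(-21)] + [(-23)·(-16) − (-2)·(-36)] + [(-2)·3 − 21·(-16)] + [21·26 − 16·3] + [16·23 − (-3)·26] + [(-3)·40 − (-38)·23] + [(-38)·(-21) − (-19)·40]| = 4083, so the area is 4083/2.
Summing gcd(|Δx|,|Δy|) over the edges gives the boundary count: gcd(4,15) + gcd(21,20) + gcd(23,19) + gcd(5,23) + gcd(19,3) + gcd(35,17) + gcd(19,61) = 1+1+1+1+1+1+1 = 7.
Pick's theorem gives I = A − B/2 + 1 = 4083/2 − 7/2 + 1 = 2039, so the closed region contains I + B = 2039 + 7 = 2046 lattice points.

2046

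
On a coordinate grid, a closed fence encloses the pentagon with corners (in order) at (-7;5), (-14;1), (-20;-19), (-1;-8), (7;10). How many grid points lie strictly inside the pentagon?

The shoelace formula gives twice the area as |[(-7)·1 − (-14)·5] + [(-14)·(-19) − (-20)·1] + [(-20)·(-8) − (-1)·(-19)] + [(-1)·10 − 7·(-8)] + [7·5 − (-7)·10]| = 641, so the area is 320.5.
Along each edge there are gcd(|Δx|,|Δy|)+1 lattice points, so counting each shared vertex once the boundary has gcd(7,4) + gcd(6,20) + gcd(19,11) + gcd(8,18) + gcd(14,5) = 1+2+1+2+1 = 7.
Pick's theorem gives I = A − B/2 + 1 = 320.5 − 7/2 + 1 = 318.

318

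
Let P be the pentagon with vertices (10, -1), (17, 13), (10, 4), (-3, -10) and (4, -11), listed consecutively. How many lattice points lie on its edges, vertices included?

12

Along each edge there are gcd(|Δx|,|Δy|)+1 lattice points, so counting each shared vertex once the boundary has gcd(7,14) + gcd(7,9) + gcd(13,14) + gcd(7,1) + gcd(6,10) = 7+1+1+1+2 = 12.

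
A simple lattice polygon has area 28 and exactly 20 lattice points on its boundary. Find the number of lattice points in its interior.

19

From Pick's theorem, I = A − B/2 + 1 = 28 − 20/2 + 1 = 19.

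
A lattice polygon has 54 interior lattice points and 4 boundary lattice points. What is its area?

55

By Pick's theorem, A = I + B/2 − 1 = 54 + 4/2 − 1 = 55.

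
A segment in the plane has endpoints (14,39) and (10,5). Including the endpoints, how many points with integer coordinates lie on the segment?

The number of lattice points on a segment between lattice points is gcd(|Δx|,|Δy|) + 1 = gcd(4,34) + 1 = 2 + 1 = 3.

3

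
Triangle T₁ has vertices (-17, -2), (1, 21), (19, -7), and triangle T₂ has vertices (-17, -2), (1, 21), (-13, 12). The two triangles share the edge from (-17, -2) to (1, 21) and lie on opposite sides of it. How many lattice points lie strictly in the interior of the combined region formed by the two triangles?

537

The union is the simple quadrilateral with vertices (-17, -2), (19, -7), (1, 21), (-13, 12) in order.
Using the shoelace formula, 2A = |[(-17)·(-7) − 19·(-2)] + [19·21 − 1·(-7)] + [1·12 − (-13)·21] + [(-13)·(-2) − (-17)·12]| = 1078, so the area is 539.
The number of boundary lattice points is Σ gcd(|Δx|,|Δy|) = gcd(36,5) + gcd(18,28) + gcd(14,9) + gcd(4,14) = 1+2+1+2 = 6.
By Pick's theorem I = A − B/2 + 1 = 539 − 6/2 + 1 = 537.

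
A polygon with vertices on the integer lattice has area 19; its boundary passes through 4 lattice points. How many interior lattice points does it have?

18

Pick's theorem A = I + B/2 − 1 rearranges to I = A − B/2 + 1 = 19 − 4/2 + 1 = 18.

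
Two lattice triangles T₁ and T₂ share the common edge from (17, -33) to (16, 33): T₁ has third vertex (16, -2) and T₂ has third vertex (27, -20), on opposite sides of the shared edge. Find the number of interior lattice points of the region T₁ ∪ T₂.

336

The union is the simple quadrilateral with vertices (17, -33), (16, -2), (16, 33), (27, -20) in order.
Using the shoelace formula, 2A = |[17·(-2) − 16·(-33)] + [16·33 − 16·(-2)] + [16·(-20) − 27·33] + [27·(-33) − 17·(-20)]| = 708, so the area is 354.
Summing gcd(|Δx|,|Δy|) over the edges gives the boundary count: gcd(1,31) + gcd(0,35) + gcd(11,53) + gcd(10,13) = 1+35+1+1 = 38.
By Pick's theorem I = A − B/2 + 1 = 354 − 38/2 + 1 = 336.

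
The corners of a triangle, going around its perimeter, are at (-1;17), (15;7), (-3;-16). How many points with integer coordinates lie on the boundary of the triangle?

4

The number of boundary lattice points is Σ gcd(|Δx|,|Δy|) = gcd(16,10) + gcd(18,23) + gcd(2,33) = 2+1+1 = 4.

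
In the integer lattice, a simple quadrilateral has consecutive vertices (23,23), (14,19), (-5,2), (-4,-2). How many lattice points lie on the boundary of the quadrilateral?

Summing gcd(|Δx|,|Δy|) over the edges gives the boundary count: gcd(9,4) + gcd(19,17) + gcd(1,4) + gcd(27,25) = 1+1+1+1 = 4.

4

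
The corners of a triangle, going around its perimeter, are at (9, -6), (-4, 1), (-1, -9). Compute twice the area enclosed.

109

Using the shoelace formula, 2A = |[9·1 − (-4)·(-6)] + [(-4)·(-9) − (-1)·1] + [(-1)·(-6) − 9·(-9)]| = 109, so the area is 109/2.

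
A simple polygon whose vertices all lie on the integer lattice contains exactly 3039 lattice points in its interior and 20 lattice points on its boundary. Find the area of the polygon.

3048

By Pick's theorem, A = I + B/2 − 1 = 3039 + 20/2 − 1 = 3048.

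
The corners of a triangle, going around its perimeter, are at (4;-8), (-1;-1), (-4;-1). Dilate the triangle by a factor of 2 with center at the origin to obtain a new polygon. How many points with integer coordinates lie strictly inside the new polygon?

38

By the shoelace formula, twice the signed area is |(4·(-1) − (-1)·(-8)) + ((-1)·(-1) − (-4)·(-1)) + ((-4)·(-8) − 4·(-1))| = 21, so the area is 10.5.
The number of boundary lattice points is Σ gcd(|Δx|,|Δy|) = gcd(5,7) + gcd(3,0) + gcd(8,7) = 1+3+1 = 5.
Scaling by 2 multiplies the area by 2² = 4 (so the new area is 42) and multiplies the boundary lattice-point count by 2, giving 10.
By Pick's theorem, the interior count of the dilated polygon is 42 − 10/2 + 1 = 38.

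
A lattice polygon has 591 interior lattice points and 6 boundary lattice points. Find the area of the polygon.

593

Pick's theorem states A = I + B/2 − 1, so A = 591 + 6/2 − 1 = 593.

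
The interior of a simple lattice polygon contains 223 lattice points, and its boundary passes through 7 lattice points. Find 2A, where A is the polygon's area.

By Pick's theorem, A = I + B/2 − 1 = 223 + 7/2 − 1 = 451/2.
Hence 2A = 451.

451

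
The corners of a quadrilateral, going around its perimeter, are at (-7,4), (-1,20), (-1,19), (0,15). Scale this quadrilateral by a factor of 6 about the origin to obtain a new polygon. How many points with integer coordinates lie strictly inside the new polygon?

Using the shoelace formula, 2A = |((-7)·20 − (-1)·4) + ((-1)·19 − (-1)·20) + ((-1)·15 − 0·19) + (0·4 − (-7)·15)| = 45, so the area is 22.5.
Summing gcd(|Δx|,|Δy|) over the edges gives the boundary count: gcd(6,16) + gcd(0,1) + gcd(1,4) + gcd(7,11) = 2+1+1+1 = 5.
Scaling by 6 multiplies the area by 6² = 36 (so the new area is 810) and multiplies the boundary lattice-point count by 6, giving 30.
By Pick's theorem, the interior count of the dilated polygon is 810 − 30/2 + 1 = 796.

796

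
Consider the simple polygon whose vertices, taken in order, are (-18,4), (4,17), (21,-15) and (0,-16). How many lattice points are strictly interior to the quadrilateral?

680

Using the shoelace formula, 2A = |((-18)·17 − 4·4) + (4·(-15) − 21·17) + (21·(-16) − 0·(-15)) + (0·4 − (-18)·(-16))| = 1363, so the area is 1363/2.
The number of boundary lattice points is Σ gcd(|Δx|,|Δy|) = gcd(22,13) + gcd(17,32) + gcd(21,1) + gcd(18,20) = 1+1+1+2 = 5.
By Pick's theorem A = I + B/2 − 1, so I = 1363/2 − 5/2 + 1 = 680.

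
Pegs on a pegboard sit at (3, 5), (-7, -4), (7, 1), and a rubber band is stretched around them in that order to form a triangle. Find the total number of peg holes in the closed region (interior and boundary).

42

The shoelace formula gives twice the area as |[3·(-4) − (-7)·5] + [(-7)·1 − 7·(-4)] + [7·5 − 3·1]| = 76, so the area is 38.
The number of boundary lattice points is Σ gcd(|Δx|,|Δy|) = gcd(10,9) + gcd(14,5) + gcd(4,4) = 1+1+4 = 6.
Pick's theorem gives I = A − B/2 + 1 = 38 − 6/2 + 1 = 36, so the closed region contains I + B = 36 + 6 = 42 lattice points.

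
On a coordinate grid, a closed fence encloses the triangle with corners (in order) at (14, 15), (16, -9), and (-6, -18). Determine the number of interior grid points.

By the shoelace formula, twice the signed area is |(14·(-9) − 16·15) + (16·(-18) − (-6)·(-9)) + ((-6)·15 − 14·(-18))| = 546, so the area is 273.
Summing gcd(|Δx|,|Δy|) over the edges gives the boundary count: gcd(2,24) + gcd(22,9) + gcd(20,33) = 2+1+1 = 4.
By Pick's theorem A = I + B/2 − 1, so I = 273 − 4/2 + 1 = 272.

272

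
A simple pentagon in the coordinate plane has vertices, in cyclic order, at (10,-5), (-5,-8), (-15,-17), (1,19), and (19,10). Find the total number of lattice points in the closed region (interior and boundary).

By the shoelace formula, twice the signed area is |[10·(-8) − (-5)·(-5)] + [(-5)·(-17) − (-15)·(-8)] + [(-15)·19 − 1·(-17)] + [1·10 − 19·19] + [19·(-5) − 10·10]| = 954, so the area is 477.
The number of boundary lattice points is Σ gcd(|Δx|,|Δy|) = gcd(15,3) + gcd(10,9) + gcd(16,36) + gcd(18,9) + gcd(9,15) = 3+1+4+9+3 = 20.
Pick's theorem gives I = A − B/2 + 1 = 477 − 20/2 + 1 = 468, so the closed region contains I + B = 468 + 20 = 488 lattice points.

488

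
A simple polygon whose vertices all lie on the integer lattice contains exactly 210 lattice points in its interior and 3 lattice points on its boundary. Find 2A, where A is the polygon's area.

By Pick's theorem, A = I + B/2 − 1 = 210 + 3/2 − 1 = 421/2.
Hence 2A = 421.

421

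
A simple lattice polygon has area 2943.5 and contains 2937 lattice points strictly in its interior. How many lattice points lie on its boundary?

15

Pick's theorem gives A = I + B/2 − 1, so B = 2(A − I + 1) = 2(2943.5 − 2937 + 1) = 15.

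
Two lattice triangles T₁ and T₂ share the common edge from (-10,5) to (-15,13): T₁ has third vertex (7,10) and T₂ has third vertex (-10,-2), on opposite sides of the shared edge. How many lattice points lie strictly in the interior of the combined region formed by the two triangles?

The union is the simple quadrilateral with vertices (-10,5), (7,10), (-15,13), (-10,-2) in order.
By the shoelace formula, twice the signed area is |[(-10)·10 − 7·5] + [7·13 − (-15)·10] + [(-15)·(-2) − (-10)·13] + [(-10)·5 − (-10)·(-2)]| = 196, so the area is 98.
Summing gcd(|Δx|,|Δy|) over the edges gives the boundary count: gcd(17,5) + gcd(22,3) + gcd(5,15) + gcd(0,7) = 1+1+5+7 = 14.
By Pick's theorem I = A − B/2 + 1 = 98 − 14/2 + 1 = 92.

92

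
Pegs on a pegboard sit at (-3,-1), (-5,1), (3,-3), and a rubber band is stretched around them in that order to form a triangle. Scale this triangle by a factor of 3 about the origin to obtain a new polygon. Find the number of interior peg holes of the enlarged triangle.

By the shoelace formula, twice the signed area is |((-3)·1 − (-5)·(-1)) + ((-5)·(-3) − 3·1) + (3·(-1) − (-3)·(-3))| = 8, so the area is 4.
The number of boundary lattice points is Σ gcd(|Δx|,|Δy|) = gcd(2,2) + gcd(8,4) + gcd(6,2) = 2+4+2 = 8.
Scaling by 3 multiplies the area by 3² = 9 (so the new area is 36) and multiplies the boundary lattice-point count by 3, giving 24.
By Pick's theorem, the interior count of the dilated polygon is 36 − 24/2 + 1 = 25.

25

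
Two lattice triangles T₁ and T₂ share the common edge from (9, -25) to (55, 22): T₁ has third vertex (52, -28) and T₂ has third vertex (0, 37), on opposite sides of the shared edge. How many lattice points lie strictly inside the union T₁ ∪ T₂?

The union is the simple quadrilateral with vertices (9, -25), (52, -28), (55, 22), (0, 37) in order.
Using the shoelace formula, 2A = |(9·(-28) − 52·(-25)) + (52·22 − 55·(-28)) + (55·37 − 0·22) + (0·(-25) − 9·37)| = 5434, so the area is 2717.
Summing gcd(|Δx|,|Δy|) over the edges gives the boundary count: gcd(43,3) + gcd(3,50) + gcd(55,15) + gcd(9,62) = 1+1+5+1 = 8.
By Pick's theorem I = A − B/2 + 1 = 2717 − 8/2 + 1 = 2714.

2714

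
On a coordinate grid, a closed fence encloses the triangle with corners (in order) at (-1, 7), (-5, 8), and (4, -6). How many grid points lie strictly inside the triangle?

The shoelace formula gives twice the area as |[(-1)·8 − (-5)·7] + [(-5)·(-6) − 4·8] + [4·7 − (-1)·(-6)]| = 47, so the area is 47/2.
The number of boundary lattice points is Σ gcd(|Δx|,|Δy|) = gcd(4,1) + gcd(9,14) + gcd(5,13) = 1+1+1 = 3.
Pick's theorem gives I = A − B/2 + 1 = 47/2 − 3/2 + 1 = 23.

23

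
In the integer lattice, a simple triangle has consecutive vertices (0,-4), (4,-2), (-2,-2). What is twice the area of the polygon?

12

The shoelace formula gives twice the area as |[0·(-2) − 4·(-4)] + [4·(-2) − (-2)·(-2)] + [(-2)·(-4) − 0·(-2)]| = 12, so the area is 6.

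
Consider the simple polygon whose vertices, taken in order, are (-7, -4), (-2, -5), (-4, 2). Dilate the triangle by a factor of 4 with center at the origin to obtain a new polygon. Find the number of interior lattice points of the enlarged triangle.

255

The shoelace formula gives twice the area as |((-7)·(-5) − (-2)·(-4)) + ((-2)·2 − (-4)·(-5)) + ((-4)·(-4) − (-7)·2)| = 33, so the area is 16.5.
The number of boundary lattice points is Σ gcd(|Δx|,|Δy|) = gcd(5,1) + gcd(2,7) + gcd(3,6) = 1+1+3 = 5.
Scaling by 4 multiplies the area by 4² = 16 (so the new area is 264) and multiplies the boundary lattice-point count by 4, giving 20.
By Pick's theorem, the interior count of the dilated polygon is 264 − 20/2 + 1 = 255.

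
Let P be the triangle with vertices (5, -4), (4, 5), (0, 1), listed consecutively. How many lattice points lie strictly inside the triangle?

Using the shoelace formula, 2A = |[5·5 − 4·(-4)] + [4·1 − 0·5] + [0·(-4) − 5·1]| = 40, so the area is 20.
Summing gcd(|Δx|,|Δy|) over the edges gives the boundary count: gcd(1,9) + gcd(4,4) + gcd(5,5) = 1+4+5 = 10.
Pick's theorem gives I = A − B/2 + 1 = 20 − 10/2 + 1 = 16.

16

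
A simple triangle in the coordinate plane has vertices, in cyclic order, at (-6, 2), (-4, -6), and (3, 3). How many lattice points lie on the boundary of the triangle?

4

Along each edge there are gcd(|Δx|,|Δy|)+1 lattice points, so counting each shared vertex once the boundary has gcd(2,8) + gcd(7,9) + gcd(9,1) = 2+1+1 = 4.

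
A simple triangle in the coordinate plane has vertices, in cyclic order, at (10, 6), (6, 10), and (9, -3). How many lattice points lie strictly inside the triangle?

18

Using the shoelace formula, 2A = |(10·10 − 6·6) + (6·(-3) − 9·10) + (9·6 − 10·(-3))| = 40, so the area is 20.
Along each edge there are gcd(|Δx|,|Δy|)+1 lattice points, so counting each shared vertex once the boundary has gcd(4,4) + gcd(3,13) + gcd(1,9) = 4+1+1 = 6.
Pick's theorem gives I = A − B/2 + 1 = 20 − 6/2 + 1 = 18.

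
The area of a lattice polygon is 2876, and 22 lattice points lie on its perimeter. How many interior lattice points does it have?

From Pick's theorem, I = A − B/2 + 1 = 2876 − 22/2 + 1 = 2866.

2866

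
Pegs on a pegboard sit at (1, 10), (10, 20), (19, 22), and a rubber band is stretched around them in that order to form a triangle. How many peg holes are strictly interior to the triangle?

The shoelace formula gives twice the area as |[1·20 − 10·10] + [10·22 − 19·20] + [19·10 − 1·22]| = 72, so the area is 36.
Summing gcd(|Δx|,|Δy|) over the edges gives the boundary count: gcd(9,10) + gcd(9,2) + gcd(18,12) = 1+1+6 = 8.
By Pick's theorem A = I + B/2 − 1, so I = 36 − 8/2 + 1 = 33.

33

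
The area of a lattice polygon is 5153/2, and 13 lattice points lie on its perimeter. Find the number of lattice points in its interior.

2571

From Pick's theorem, I = A − B/2 + 1 = 5153/2 − 13/2 + 1 = 2571.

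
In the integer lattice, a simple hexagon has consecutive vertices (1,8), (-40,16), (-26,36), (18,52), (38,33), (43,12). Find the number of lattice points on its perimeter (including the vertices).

The number of boundary lattice points is Σ gcd(|Δx|,|Δy|) = gcd(41,8) + gcd(14,20) + gcd(44,16) + gcd(20,19) + gcd(5,21) + gcd(42,4) = 1+2+4+1+1+2 = 11.

11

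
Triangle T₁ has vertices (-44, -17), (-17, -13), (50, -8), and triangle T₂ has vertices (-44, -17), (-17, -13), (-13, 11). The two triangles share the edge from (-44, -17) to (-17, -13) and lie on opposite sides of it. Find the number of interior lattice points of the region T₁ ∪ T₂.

380

The union is the simple quadrilateral with vertices (-44, -17), (50, -8), (-17, -13), (-13, 11) in order.
Using the shoelace formula, 2A = |[(-44)·(-8) − 50·(-17)] + [50·(-13) − (-17)·(-8)] + [(-17)·11 − (-13)·(-13)] + [(-13)·(-17) − (-44)·11]| = 765, so the area is 765/2.
The number of boundary lattice points is Σ gcd(|Δx|,|Δy|) = gcd(94,9) + gcd(67,5) + gcd(4,24) + gcd(31,28) = 1+1+4+1 = 7.
By Pick's theorem I = A − B/2 + 1 = 765/2 − 7/2 + 1 = 380.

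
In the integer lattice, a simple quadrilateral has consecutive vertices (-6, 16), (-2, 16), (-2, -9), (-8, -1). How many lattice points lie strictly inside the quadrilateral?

94

Using the shoelace formula, 2A = |[(-6)·16 − (-2)·16] + [(-2)·(-9) − (-2)·16] + [(-2)·(-1) − (-8)·(-9)] + [(-8)·16 − (-6)·(-1)]| = 218, so the area is 109.
Summing gcd(|Δx|,|Δy|) over the edges gives the boundary count: gcd(4,0) + gcd(0,25) + gcd(6,8) + gcd(2,17) = 4+25+2+1 = 32.
Pick's theorem gives I = A − B/2 + 1 = 109 − 32/2 + 1 = 94.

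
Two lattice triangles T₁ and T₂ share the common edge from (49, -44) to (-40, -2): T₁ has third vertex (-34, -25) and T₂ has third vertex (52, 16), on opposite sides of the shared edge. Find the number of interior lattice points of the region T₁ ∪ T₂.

3628

The union is the simple quadrilateral with vertices (49, -44), (-34, -25), (-40, -2), (52, 16) in order.
By the shoelace formula, twice the signed area is |[49·(-25) − (-34)·(-44)] + [(-34)·(-2) − (-40)·(-25)] + [(-40)·16 − 52·(-2)] + [52·(-44) − 49·16]| = 7261, so the area is 7261/2.
The number of boundary lattice points is Σ gcd(|Δx|,|Δy|) = gcd(83,19) + gcd(6,23) + gcd(92,18) + gcd(3,60) = 1+1+2+3 = 7.
By Pick's theorem I = A − B/2 + 1 = 7261/2 − 7/2 + 1 = 3628.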